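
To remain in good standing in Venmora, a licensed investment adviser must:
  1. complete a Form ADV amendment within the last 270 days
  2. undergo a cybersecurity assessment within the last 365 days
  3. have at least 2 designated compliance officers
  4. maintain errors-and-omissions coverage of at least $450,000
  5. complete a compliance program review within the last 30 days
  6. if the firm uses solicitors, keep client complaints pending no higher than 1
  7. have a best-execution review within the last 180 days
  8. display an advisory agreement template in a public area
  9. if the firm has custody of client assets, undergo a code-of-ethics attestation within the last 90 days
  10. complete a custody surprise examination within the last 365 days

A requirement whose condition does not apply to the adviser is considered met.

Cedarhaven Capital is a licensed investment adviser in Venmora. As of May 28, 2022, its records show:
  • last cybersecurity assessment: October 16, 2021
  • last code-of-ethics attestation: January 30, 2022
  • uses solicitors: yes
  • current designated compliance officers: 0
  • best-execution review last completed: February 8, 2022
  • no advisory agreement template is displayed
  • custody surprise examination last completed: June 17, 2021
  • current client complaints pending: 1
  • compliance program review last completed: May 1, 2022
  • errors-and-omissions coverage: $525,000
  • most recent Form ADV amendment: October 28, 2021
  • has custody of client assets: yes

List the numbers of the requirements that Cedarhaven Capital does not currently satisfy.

1. Form ADV amendment 212 days ago vs limit 270 → met
2. cybersecurity assessment 224 days ago vs limit 365 → met
3. designated compliance officers 0 < 2 → not met
4. errors-and-omissions coverage $525,000 ≥ $450,000 → met
5. compliance program review 27 days ago vs limit 30 → met
6. condition 'uses solicitors' holds; client complaints pending 1 ≤ 1 → met
7. best-execution review 109 days ago vs limit 180 → met
8. advisory agreement template absent → not met
9. condition 'has custody of client assets' holds; code-of-ethics attestation 118 days ago vs limit 90 → not met
10. custody surprise examination 345 days ago vs limit 365 → met
Not met: 3, 8, 9

3, 8, 9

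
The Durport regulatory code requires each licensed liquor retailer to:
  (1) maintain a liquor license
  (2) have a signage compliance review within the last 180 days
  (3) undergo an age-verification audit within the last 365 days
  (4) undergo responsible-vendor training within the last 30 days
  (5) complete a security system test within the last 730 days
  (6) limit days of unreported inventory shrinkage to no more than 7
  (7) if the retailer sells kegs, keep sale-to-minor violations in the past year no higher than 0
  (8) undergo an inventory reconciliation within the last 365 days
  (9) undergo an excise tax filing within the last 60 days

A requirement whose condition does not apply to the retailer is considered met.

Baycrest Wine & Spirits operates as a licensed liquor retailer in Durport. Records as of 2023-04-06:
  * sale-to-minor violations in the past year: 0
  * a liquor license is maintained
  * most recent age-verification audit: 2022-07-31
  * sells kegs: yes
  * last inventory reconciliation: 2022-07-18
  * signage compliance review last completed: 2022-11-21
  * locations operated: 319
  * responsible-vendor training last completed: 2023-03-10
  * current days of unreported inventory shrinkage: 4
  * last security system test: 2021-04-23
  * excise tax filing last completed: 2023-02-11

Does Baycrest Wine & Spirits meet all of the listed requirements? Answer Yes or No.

Yes

1. liquor license present → met
2. signage compliance review 136 days ago vs limit 180 → met
3. age-verification audit 249 days ago vs limit 365 → met
4. responsible-vendor training 27 days ago vs limit 30 → met
5. security system test 713 days ago vs limit 730 → met
6. days of unreported inventory shrinkage 4 ≤ 7 → met
7. condition 'sells kegs' holds; sale-to-minor violations in the past year 0 ≤ 0 → met
8. inventory reconciliation 262 days ago vs limit 365 → met
9. excise tax filing 54 days ago vs limit 60 → met
All met.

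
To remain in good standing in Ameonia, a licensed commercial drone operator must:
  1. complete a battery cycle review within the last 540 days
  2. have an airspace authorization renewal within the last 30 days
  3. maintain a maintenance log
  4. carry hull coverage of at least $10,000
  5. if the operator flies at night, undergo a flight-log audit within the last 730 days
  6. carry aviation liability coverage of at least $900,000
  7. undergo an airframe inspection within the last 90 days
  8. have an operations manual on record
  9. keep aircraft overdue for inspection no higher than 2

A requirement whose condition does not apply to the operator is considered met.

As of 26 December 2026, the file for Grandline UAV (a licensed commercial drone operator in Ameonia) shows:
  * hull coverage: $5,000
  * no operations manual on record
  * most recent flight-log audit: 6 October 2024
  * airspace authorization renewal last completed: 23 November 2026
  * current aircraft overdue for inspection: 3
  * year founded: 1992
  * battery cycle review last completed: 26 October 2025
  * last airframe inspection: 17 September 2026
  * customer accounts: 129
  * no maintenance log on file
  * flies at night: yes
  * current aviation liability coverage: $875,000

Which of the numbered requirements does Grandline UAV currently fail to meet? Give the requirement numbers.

2, 3, 4, 5, 6, 7, 8, 9

1. battery cycle review 426 days ago vs limit 540 → met
2. airspace authorization renewal 33 days ago vs limit 30 → not met
3. maintenance log absent → not met
4. hull coverage $5,000 < $10,000 → not met
5. condition 'flies at night' holds; flight-log audit 811 days ago vs limit 730 → not met
6. aviation liability coverage $875,000 < $900,000 → not met
7. airframe inspection 100 days ago vs limit 90 → not met
8. operations manual absent → not met
9. aircraft overdue for inspection 3 > 2 → not met
Not met: 2, 3, 4, 5, 6, 7, 8, 9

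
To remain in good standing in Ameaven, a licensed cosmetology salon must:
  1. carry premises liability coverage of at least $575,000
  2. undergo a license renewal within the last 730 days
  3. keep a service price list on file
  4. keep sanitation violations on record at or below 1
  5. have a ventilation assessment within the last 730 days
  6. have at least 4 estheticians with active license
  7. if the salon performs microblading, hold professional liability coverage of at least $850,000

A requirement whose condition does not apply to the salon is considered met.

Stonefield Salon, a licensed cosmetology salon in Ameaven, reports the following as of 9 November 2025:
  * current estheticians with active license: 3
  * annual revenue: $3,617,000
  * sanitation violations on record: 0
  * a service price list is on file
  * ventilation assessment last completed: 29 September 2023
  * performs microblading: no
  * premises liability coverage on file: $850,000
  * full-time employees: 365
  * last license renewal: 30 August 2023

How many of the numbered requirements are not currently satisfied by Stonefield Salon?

3

1. premises liability coverage $850,000 ≥ $575,000 → met
2. license renewal 802 days ago vs limit 730 → not met
3. service price list present → met
4. sanitation violations on record 0 ≤ 1 → met
5. ventilation assessment 772 days ago vs limit 730 → not met
6. estheticians with active license 3 < 4 → not met
7. condition 'performs microblading' does not hold → requirement n/a → met
Not met: 3 of 7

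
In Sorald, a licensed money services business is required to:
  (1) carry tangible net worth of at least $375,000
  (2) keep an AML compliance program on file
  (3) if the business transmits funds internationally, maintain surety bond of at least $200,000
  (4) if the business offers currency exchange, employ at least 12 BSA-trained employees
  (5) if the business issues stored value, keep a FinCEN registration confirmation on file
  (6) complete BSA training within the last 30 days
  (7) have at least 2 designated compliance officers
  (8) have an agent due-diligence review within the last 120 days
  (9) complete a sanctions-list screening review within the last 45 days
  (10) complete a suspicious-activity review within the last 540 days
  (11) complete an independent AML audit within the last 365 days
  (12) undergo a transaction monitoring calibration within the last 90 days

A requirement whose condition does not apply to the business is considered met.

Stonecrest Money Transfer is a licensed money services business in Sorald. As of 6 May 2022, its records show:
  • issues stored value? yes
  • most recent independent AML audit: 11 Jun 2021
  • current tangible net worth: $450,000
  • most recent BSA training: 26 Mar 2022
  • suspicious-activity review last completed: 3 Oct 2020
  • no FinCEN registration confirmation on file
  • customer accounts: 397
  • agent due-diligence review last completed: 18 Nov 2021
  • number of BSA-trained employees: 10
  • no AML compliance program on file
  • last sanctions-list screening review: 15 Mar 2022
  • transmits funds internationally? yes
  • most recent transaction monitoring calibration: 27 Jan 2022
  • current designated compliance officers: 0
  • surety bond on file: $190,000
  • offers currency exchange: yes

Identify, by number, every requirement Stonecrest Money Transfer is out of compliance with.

1. tangible net worth $450,000 ≥ $375,000 → met
2. AML compliance program absent → not met
3. condition 'transmits funds internationally' holds; surety bond $190,000 < $200,000 → not met
4. condition 'offers currency exchange' holds; BSA-trained employees 10 < 12 → not met
5. condition 'issues stored value' holds; FinCEN registration confirmation absent → not met
6. BSA training 41 days ago vs limit 30 → not met
7. designated compliance officers 0 < 2 → not met
8. agent due-diligence review 169 days ago vs limit 120 → not met
9. sanctions-list screening review 52 days ago vs limit 45 → not met
10. suspicious-activity review 580 days ago vs limit 540 → not met
11. independent AML audit 329 days ago vs limit 365 → met
12. transaction monitoring calibration 99 days ago vs limit 90 → not met
Not met: 2, 3, 4, 5, 6, 7, 8, 9, 10, 12

2, 3, 4, 5, 6, 7, 8, 9, 10, 12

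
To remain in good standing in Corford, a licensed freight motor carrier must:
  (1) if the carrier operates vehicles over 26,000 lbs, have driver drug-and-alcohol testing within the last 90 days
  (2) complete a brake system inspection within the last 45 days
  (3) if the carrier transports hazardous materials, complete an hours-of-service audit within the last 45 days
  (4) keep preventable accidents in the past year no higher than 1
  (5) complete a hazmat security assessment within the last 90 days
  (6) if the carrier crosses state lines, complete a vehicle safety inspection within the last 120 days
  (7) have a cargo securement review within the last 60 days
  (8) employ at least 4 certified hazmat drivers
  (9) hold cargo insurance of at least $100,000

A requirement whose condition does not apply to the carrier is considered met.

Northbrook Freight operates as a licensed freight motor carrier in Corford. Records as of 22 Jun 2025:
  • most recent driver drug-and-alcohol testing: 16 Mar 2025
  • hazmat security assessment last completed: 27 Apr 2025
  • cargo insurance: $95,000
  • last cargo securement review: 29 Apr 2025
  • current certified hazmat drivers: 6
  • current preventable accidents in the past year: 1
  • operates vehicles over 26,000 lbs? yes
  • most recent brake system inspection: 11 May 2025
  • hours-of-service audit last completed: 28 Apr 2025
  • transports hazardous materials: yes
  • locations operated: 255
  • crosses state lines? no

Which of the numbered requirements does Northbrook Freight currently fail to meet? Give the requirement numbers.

1, 3, 9

1. condition 'operates vehicles over 26,000 lbs' holds; driver drug-and-alcohol testing 98 days ago vs limit 90 → not met
2. brake system inspection 42 days ago vs limit 45 → met
3. condition 'transports hazardous materials' holds; hours-of-service audit 55 days ago vs limit 45 → not met
4. preventable accidents in the past year 1 ≤ 1 → met
5. hazmat security assessment 56 days ago vs limit 90 → met
6. condition 'crosses state lines' does not hold → requirement n/a → met
7. cargo securement review 54 days ago vs limit 60 → met
8. certified hazmat drivers 6 ≥ 4 → met
9. cargo insurance $95,000 < $100,000 → not met
Not met: 1, 3, 9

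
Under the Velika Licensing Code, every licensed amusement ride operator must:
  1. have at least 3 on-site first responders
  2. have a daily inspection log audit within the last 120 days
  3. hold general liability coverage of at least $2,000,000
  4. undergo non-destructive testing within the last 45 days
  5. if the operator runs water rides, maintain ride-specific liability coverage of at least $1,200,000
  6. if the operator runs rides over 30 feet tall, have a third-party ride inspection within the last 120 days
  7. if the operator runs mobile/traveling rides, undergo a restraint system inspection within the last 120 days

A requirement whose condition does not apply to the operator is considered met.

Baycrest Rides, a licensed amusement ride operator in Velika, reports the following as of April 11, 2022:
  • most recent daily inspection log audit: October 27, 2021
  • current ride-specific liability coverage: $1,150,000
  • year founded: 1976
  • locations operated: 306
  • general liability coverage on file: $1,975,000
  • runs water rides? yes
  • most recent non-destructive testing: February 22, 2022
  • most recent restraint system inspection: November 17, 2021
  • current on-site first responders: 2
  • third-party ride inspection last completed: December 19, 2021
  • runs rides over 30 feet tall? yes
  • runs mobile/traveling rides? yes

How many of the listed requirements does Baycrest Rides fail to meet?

6

1. on-site first responders 2 < 3 → not met
2. daily inspection log audit 166 days ago vs limit 120 → not met
3. general liability coverage $1,975,000 < $2,000,000 → not met
4. non-destructive testing 48 days ago vs limit 45 → not met
5. condition 'runs water rides' holds; ride-specific liability coverage $1,150,000 < $1,200,000 → not met
6. condition 'runs rides over 30 feet tall' holds; third-party ride inspection 113 days ago vs limit 120 → met
7. condition 'runs mobile/traveling rides' holds; restraint system inspection 145 days ago vs limit 120 → not met
Not met: 6 of 7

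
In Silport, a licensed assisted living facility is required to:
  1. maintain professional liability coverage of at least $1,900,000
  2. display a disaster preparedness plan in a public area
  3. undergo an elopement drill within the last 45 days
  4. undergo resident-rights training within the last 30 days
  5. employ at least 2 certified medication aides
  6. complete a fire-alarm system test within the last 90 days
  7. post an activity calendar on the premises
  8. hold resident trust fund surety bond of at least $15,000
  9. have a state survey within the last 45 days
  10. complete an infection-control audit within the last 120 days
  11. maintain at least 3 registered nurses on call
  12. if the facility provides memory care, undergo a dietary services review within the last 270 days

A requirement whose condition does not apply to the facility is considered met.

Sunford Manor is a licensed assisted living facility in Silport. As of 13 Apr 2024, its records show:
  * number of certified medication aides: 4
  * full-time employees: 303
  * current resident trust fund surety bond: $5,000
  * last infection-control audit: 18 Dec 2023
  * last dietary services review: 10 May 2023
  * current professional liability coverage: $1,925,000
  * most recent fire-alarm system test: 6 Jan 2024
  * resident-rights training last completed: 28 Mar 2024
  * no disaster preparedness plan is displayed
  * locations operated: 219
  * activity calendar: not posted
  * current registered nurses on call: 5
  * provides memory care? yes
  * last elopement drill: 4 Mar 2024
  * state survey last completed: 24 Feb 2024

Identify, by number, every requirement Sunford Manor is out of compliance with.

2, 6, 7, 8, 9, 12

1. professional liability coverage $1,925,000 ≥ $1,900,000 → met
2. disaster preparedness plan absent → not met
3. elopement drill 40 days ago vs limit 45 → met
4. resident-rights training 16 days ago vs limit 30 → met
5. certified medication aides 4 ≥ 2 → met
6. fire-alarm system test 98 days ago vs limit 90 → not met
7. activity calendar absent → not met
8. resident trust fund surety bond $5,000 < $15,000 → not met
9. state survey 49 days ago vs limit 45 → not met
10. infection-control audit 117 days ago vs limit 120 → met
11. registered nurses on call 5 ≥ 3 → met
12. condition 'provides memory care' holds; dietary services review 339 days ago vs limit 270 → not met
Not met: 2, 6, 7, 8, 9, 12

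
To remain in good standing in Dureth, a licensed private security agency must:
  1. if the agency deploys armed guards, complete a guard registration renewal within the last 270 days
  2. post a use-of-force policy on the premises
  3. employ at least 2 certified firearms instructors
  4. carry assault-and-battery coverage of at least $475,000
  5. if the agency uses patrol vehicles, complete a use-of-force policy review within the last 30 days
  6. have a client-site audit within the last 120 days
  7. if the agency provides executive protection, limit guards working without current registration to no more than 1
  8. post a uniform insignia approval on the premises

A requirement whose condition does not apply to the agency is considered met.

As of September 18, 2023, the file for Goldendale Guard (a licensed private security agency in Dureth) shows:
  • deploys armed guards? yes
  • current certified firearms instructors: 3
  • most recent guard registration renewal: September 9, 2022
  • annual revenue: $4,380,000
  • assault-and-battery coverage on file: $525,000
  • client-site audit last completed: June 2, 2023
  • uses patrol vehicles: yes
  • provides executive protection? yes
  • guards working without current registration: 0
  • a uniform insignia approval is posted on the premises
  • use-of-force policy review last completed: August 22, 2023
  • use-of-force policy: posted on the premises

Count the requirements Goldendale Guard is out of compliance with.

1

1. condition 'deploys armed guards' holds; guard registration renewal 374 days ago vs limit 270 → not met
2. use-of-force policy present → met
3. certified firearms instructors 3 ≥ 2 → met
4. assault-and-battery coverage $525,000 ≥ $475,000 → met
5. condition 'uses patrol vehicles' holds; use-of-force policy review 27 days ago vs limit 30 → met
6. client-site audit 108 days ago vs limit 120 → met
7. condition 'provides executive protection' holds; guards working without current registration 0 ≤ 1 → met
8. uniform insignia approval present → met
Not met: 1 of 8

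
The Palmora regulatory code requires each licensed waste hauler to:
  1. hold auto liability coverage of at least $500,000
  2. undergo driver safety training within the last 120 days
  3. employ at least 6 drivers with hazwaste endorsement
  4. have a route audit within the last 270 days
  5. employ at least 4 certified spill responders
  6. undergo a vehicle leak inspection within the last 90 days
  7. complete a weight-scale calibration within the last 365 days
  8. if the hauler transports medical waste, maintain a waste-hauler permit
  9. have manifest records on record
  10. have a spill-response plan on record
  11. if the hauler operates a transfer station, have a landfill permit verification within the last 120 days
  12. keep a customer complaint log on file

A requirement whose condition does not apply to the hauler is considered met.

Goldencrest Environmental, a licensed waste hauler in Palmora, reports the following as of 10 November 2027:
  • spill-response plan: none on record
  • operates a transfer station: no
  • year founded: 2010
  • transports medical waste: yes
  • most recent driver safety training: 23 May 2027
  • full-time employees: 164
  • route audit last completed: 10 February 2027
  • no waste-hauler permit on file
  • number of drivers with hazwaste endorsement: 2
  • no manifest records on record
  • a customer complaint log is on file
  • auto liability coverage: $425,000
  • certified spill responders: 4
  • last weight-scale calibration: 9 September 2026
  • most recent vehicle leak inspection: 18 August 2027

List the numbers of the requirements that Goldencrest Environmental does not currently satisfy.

1, 2, 3, 4, 7, 8, 9, 10

1. auto liability coverage $425,000 < $500,000 → not met
2. driver safety training 171 days ago vs limit 120 → not met
3. drivers with hazwaste endorsement 2 < 6 → not met
4. route audit 273 days ago vs limit 270 → not met
5. certified spill responders 4 ≥ 4 → met
6. vehicle leak inspection 84 days ago vs limit 90 → met
7. weight-scale calibration 427 days ago vs limit 365 → not met
8. condition 'transports medical waste' holds; waste-hauler permit absent → not met
9. manifest records absent → not met
10. spill-response plan absent → not met
11. condition 'operates a transfer station' does not hold → requirement n/a → met
12. customer complaint log present → met
Not met: 1, 2, 3, 4, 7, 8, 9, 10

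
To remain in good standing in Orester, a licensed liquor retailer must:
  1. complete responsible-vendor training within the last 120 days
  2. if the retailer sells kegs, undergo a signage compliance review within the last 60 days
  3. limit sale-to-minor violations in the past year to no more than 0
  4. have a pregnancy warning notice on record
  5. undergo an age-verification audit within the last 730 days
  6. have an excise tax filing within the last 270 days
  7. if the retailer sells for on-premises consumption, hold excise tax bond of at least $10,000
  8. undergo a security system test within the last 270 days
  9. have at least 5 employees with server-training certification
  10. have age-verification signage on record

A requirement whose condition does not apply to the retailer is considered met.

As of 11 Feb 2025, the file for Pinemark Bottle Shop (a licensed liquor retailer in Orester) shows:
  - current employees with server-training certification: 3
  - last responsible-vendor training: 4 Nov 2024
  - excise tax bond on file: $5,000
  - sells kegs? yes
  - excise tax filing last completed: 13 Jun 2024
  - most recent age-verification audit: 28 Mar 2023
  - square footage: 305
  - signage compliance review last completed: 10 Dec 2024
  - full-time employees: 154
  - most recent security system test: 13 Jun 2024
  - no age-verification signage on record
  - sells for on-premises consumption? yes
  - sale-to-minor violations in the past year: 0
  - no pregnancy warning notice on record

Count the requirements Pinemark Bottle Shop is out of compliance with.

5

1. responsible-vendor training 99 days ago vs limit 120 → met
2. condition 'sells kegs' holds; signage compliance review 63 days ago vs limit 60 → not met
3. sale-to-minor violations in the past year 0 ≤ 0 → met
4. pregnancy warning notice absent → not met
5. age-verification audit 686 days ago vs limit 730 → met
6. excise tax filing 243 days ago vs limit 270 → met
7. condition 'sells for on-premises consumption' holds; excise tax bond $5,000 < $10,000 → not met
8. security system test 243 days ago vs limit 270 → met
9. employees with server-training certification 3 < 5 → not met
10. age-verification signage absent → not met
Not met: 5 of 10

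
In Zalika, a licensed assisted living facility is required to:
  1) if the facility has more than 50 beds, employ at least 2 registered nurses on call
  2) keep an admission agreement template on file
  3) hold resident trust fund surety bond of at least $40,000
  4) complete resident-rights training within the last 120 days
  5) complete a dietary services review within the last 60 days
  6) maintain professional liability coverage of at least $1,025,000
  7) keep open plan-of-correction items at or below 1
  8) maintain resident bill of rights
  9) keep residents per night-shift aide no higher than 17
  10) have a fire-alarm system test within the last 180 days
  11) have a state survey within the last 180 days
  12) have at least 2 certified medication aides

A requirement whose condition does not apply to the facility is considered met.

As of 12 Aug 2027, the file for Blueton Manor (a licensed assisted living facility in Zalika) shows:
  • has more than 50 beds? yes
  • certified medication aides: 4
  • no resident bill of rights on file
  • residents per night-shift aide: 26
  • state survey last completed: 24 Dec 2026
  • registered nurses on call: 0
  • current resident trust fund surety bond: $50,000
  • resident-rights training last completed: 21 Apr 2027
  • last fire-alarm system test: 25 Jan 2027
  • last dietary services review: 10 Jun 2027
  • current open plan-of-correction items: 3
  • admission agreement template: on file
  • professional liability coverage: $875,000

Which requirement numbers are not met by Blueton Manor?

1, 5, 6, 7, 8, 9, 10, 11

1. condition 'has more than 50 beds' holds; registered nurses on call 0 < 2 → not met
2. admission agreement template present → met
3. resident trust fund surety bond $50,000 ≥ $40,000 → met
4. resident-rights training 113 days ago vs limit 120 → met
5. dietary services review 63 days ago vs limit 60 → not met
6. professional liability coverage $875,000 < $1,025,000 → not met
7. open plan-of-correction items 3 > 1 → not met
8. resident bill of rights absent → not met
9. residents per night-shift aide 26 > 17 → not met
10. fire-alarm system test 199 days ago vs limit 180 → not met
11. state survey 231 days ago vs limit 180 → not met
12. certified medication aides 4 ≥ 2 → met
Not met: 1, 5, 6, 7, 8, 9, 10, 11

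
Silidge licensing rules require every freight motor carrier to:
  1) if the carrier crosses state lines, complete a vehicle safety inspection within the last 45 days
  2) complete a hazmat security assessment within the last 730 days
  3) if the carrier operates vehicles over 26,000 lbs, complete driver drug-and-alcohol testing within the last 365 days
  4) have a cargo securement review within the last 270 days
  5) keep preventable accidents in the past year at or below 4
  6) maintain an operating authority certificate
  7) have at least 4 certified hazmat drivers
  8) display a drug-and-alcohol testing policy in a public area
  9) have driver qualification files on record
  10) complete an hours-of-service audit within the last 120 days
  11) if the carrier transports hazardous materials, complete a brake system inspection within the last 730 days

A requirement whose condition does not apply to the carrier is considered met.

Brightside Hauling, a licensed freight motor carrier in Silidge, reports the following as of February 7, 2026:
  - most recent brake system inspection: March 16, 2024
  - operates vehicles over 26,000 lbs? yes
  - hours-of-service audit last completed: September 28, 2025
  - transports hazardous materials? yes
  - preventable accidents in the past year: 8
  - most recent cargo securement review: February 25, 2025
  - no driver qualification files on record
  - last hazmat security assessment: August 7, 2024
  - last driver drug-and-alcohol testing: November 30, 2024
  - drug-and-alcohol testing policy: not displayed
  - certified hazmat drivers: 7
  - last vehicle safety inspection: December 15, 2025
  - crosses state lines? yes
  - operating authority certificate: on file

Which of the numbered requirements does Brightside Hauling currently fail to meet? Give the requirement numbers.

1. condition 'crosses state lines' holds; vehicle safety inspection 54 days ago vs limit 45 → not met
2. hazmat security assessment 549 days ago vs limit 730 → met
3. condition 'operates vehicles over 26,000 lbs' holds; driver drug-and-alcohol testing 434 days ago vs limit 365 → not met
4. cargo securement review 347 days ago vs limit 270 → not met
5. preventable accidents in the past year 8 > 4 → not met
6. operating authority certificate present → met
7. certified hazmat drivers 7 ≥ 4 → met
8. drug-and-alcohol testing policy absent → not met
9. driver qualification files absent → not met
10. hours-of-service audit 132 days ago vs limit 120 → not met
11. condition 'transports hazardous materials' holds; brake system inspection 693 days ago vs limit 730 → met
Not met: 1, 3, 4, 5, 8, 9, 10

1, 3, 4, 5, 8, 9, 10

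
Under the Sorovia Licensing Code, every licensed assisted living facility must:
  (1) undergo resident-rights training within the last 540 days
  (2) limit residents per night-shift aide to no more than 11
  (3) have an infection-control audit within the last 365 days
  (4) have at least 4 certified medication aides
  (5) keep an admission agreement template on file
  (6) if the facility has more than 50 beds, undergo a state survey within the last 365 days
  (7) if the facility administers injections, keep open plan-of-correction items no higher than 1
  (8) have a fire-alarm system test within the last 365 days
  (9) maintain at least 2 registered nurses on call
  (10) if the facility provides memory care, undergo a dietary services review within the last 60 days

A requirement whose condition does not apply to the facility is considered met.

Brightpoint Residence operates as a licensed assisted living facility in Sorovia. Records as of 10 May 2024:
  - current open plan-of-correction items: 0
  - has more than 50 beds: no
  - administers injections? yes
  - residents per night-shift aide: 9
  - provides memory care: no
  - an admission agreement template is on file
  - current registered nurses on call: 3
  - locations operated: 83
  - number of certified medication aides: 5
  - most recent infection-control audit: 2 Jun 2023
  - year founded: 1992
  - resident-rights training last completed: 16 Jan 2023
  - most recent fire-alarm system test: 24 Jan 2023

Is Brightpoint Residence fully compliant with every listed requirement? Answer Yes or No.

No

1. resident-rights training 480 days ago vs limit 540 → met
2. residents per night-shift aide 9 ≤ 11 → met
3. infection-control audit 343 days ago vs limit 365 → met
4. certified medication aides 5 ≥ 4 → met
5. admission agreement template present → met
6. condition 'has more than 50 beds' does not hold → requirement n/a → met
7. condition 'administers injections' holds; open plan-of-correction items 0 ≤ 1 → met
8. fire-alarm system test 472 days ago vs limit 365 → not met
9. registered nurses on call 3 ≥ 2 → met
10. condition 'provides memory care' does not hold → requirement n/a → met
Not met: 8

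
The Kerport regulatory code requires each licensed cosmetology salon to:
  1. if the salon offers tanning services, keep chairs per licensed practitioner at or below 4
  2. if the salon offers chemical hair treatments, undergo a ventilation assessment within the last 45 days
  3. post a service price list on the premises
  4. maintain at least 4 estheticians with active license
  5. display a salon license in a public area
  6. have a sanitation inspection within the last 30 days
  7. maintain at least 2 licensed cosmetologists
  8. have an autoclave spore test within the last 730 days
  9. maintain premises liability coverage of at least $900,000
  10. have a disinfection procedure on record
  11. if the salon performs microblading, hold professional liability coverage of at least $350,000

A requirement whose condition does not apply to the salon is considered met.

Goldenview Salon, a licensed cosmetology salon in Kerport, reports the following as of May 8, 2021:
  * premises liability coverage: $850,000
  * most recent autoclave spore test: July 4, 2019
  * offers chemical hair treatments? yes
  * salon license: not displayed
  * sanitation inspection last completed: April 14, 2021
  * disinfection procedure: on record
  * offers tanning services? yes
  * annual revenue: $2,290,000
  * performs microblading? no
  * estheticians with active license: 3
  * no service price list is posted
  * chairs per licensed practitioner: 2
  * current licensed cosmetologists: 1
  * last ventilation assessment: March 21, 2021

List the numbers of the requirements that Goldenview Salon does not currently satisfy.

2, 3, 4, 5, 7, 9

1. condition 'offers tanning services' holds; chairs per licensed practitioner 2 ≤ 4 → met
2. condition 'offers chemical hair treatments' holds; ventilation assessment 48 days ago vs limit 45 → not met
3. service price list absent → not met
4. estheticians with active license 3 < 4 → not met
5. salon license absent → not met
6. sanitation inspection 24 days ago vs limit 30 → met
7. licensed cosmetologists 1 < 2 → not met
8. autoclave spore test 674 days ago vs limit 730 → met
9. premises liability coverage $850,000 < $900,000 → not met
10. disinfection procedure present → met
11. condition 'performs microblading' does not hold → requirement n/a → met
Not met: 2, 3, 4, 5, 7, 9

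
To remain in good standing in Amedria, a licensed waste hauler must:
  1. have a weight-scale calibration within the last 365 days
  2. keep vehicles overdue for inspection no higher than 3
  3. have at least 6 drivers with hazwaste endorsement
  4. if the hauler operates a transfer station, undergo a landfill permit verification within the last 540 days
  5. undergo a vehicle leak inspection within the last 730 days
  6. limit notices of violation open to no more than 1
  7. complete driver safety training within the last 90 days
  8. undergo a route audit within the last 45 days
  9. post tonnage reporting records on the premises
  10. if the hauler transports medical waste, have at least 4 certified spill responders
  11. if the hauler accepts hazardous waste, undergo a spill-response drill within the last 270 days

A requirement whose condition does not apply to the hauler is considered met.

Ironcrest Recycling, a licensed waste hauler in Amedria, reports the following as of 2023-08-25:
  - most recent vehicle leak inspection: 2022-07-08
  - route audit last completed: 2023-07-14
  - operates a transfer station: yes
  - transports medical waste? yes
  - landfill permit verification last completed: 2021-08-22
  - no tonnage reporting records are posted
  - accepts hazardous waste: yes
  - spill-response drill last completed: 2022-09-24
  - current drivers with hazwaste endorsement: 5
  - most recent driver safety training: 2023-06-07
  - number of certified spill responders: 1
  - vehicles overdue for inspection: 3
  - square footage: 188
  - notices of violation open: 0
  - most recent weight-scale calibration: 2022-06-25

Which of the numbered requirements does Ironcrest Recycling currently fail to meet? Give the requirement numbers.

1. weight-scale calibration 426 days ago vs limit 365 → not met
2. vehicles overdue for inspection 3 ≤ 3 → met
3. drivers with hazwaste endorsement 5 < 6 → not met
4. condition 'operates a transfer station' holds; landfill permit verification 733 days ago vs limit 540 → not met
5. vehicle leak inspection 413 days ago vs limit 730 → met
6. notices of violation open 0 ≤ 1 → met
7. driver safety training 79 days ago vs limit 90 → met
8. route audit 42 days ago vs limit 45 → met
9. tonnage reporting records absent → not met
10. condition 'transports medical waste' holds; certified spill responders 1 < 4 → not met
11. condition 'accepts hazardous waste' holds; spill-response drill 335 days ago vs limit 270 → not met
Not met: 1, 3, 4, 9, 10, 11

1, 3, 4, 9, 10, 11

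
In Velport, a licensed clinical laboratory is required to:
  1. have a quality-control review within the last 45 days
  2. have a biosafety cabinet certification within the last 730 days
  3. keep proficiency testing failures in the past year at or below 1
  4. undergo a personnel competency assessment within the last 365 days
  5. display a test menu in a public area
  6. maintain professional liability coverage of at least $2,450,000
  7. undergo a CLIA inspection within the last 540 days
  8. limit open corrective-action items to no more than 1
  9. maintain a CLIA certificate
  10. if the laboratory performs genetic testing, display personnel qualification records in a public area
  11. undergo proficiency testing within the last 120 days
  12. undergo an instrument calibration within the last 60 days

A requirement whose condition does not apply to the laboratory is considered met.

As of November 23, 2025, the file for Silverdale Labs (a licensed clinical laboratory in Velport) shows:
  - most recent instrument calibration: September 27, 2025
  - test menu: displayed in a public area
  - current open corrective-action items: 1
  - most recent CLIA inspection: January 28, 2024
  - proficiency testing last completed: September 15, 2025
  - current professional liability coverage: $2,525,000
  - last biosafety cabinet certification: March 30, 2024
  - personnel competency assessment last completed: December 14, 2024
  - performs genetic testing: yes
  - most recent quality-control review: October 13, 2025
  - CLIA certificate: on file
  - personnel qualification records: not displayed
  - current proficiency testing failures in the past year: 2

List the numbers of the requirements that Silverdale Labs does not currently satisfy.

1. quality-control review 41 days ago vs limit 45 → met
2. biosafety cabinet certification 603 days ago vs limit 730 → met
3. proficiency testing failures in the past year 2 > 1 → not met
4. personnel competency assessment 344 days ago vs limit 365 → met
5. test menu present → met
6. professional liability coverage $2,525,000 ≥ $2,450,000 → met
7. CLIA inspection 665 days ago vs limit 540 → not met
8. open corrective-action items 1 ≤ 1 → met
9. CLIA certificate present → met
10. condition 'performs genetic testing' holds; personnel qualification records absent → not met
11. proficiency testing 69 days ago vs limit 120 → met
12. instrument calibration 57 days ago vs limit 60 → met
Not met: 3, 7, 10

3, 7, 10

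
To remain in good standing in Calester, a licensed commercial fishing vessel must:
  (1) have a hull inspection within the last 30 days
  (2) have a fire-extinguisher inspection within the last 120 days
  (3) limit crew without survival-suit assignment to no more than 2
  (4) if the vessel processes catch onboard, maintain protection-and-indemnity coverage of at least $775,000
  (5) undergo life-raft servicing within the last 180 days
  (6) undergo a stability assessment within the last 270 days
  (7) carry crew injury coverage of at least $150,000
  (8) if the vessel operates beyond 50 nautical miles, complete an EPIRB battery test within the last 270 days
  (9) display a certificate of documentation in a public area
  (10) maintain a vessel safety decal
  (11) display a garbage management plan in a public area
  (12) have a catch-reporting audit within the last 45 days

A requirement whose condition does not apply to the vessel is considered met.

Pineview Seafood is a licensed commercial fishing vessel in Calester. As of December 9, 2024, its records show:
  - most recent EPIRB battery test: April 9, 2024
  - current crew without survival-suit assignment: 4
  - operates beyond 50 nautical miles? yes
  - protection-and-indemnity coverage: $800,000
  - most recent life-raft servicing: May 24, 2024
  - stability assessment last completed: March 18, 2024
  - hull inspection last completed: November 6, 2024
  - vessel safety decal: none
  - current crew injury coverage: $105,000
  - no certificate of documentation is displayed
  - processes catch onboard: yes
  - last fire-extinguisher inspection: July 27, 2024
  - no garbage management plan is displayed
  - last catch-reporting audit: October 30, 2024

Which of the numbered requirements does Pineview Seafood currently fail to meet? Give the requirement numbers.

1, 2, 3, 5, 7, 9, 10, 11

1. hull inspection 33 days ago vs limit 30 → not met
2. fire-extinguisher inspection 135 days ago vs limit 120 → not met
3. crew without survival-suit assignment 4 > 2 → not met
4. condition 'processes catch onboard' holds; protection-and-indemnity coverage $800,000 ≥ $775,000 → met
5. life-raft servicing 199 days ago vs limit 180 → not met
6. stability assessment 266 days ago vs limit 270 → met
7. crew injury coverage $105,000 < $150,000 → not met
8. condition 'operates beyond 50 nautical miles' holds; EPIRB battery test 244 days ago vs limit 270 → met
9. certificate of documentation absent → not met
10. vessel safety decal absent → not met
11. garbage management plan absent → not met
12. catch-reporting audit 40 days ago vs limit 45 → met
Not met: 1, 2, 3, 5, 7, 9, 10, 11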